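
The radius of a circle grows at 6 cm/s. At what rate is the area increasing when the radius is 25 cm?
300π cm²/s

A = πr²
dA/dt = 2πr · dr/dt = 2π(25)(6) = 300π cm²/s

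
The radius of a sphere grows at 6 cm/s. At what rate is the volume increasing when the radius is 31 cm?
23064π cm³/s

V = (4/3)πr³
dV/dt = dV/dr · dr/dt = 4πr² · 6
At r = 31: dV/dt = 23064π cm³/s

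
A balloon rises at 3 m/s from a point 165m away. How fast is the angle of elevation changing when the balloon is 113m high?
0.012377 rad/s

tan(θ) = y/165
sec²(θ) · dθ/dt = (1/165) · dy/dt
dθ/dt = cos²(θ)/165 · 3 = 165/(165² + 113²) · 3
dθ/dt = 0.012377 rad/s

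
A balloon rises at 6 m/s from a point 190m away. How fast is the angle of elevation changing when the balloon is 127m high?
0.021827 rad/s

tan(θ) = y/190
sec²(θ) · dθ/dt = (1/190) · dy/dt
dθ/dt = cos²(θ)/190 · 6 = 190/(190² + 127²) · 6
dθ/dt = 0.021827 rad/s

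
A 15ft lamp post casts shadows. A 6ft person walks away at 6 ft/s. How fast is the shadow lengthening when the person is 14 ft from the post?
4 ft/s

By similar triangles: 15/(x+s) = 6/s
Solving: s = 6x/9
ds/dt = 6/9 · dx/dt = 2/3 · 6 = 4 ft/s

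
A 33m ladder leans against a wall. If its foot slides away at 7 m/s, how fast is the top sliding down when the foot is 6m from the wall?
14√13/39 ≈ 1.294 m/s

x² + y² = 33²
2x·dx/dt + 2y·dy/dt = 0
dy/dt = -x/y · dx/dt = -6/(9√13) · 7 = -14√13/39 m/s
The top is descending at 14√13/39 ≈ 1.294 m/s.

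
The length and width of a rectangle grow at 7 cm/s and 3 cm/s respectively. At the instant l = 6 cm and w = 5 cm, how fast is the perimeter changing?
20 cm/s

P = 2(l + w)
dP/dt = 2(dl/dt + dw/dt) = 2(7 + 3) = 20 cm/s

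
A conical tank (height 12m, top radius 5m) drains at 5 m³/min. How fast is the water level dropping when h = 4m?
9/(5π) ≈ 0.573 m/min

r/h = 5/12, so r = (5/12)h
V = (1/3)πr²h = (1/3)π((5/12)h)²h = (25/432)πh³
dV/dh = (25/144)πh²
dh/dt = (dV/dt)/(dV/dh) = -5/((25/144)π·4²) = -9/(5π) m/min
The level is dropping at 9/(5π) ≈ 0.573 m/min.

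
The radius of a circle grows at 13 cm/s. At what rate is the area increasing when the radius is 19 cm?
494π cm²/s

A = πr²
dA/dt = 2πr · dr/dt = 2π(19)(13) = 494π cm²/s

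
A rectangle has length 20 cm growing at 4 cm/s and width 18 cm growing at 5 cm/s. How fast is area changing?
172 cm²/s

A = lw
dA/dt = w·dl/dt + l·dw/dt = 18·4 + 20·5 = 172 cm²/s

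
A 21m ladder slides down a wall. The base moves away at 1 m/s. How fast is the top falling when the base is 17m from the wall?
17√38/76 ≈ 1.379 m/s

x² + y² = 21²
2x·dx/dt + 2y·dy/dt = 0
dy/dt = -x/y · dx/dt = -17/(2√38) · 1 = -17√38/76 m/s
The top is descending at 17√38/76 ≈ 1.379 m/s.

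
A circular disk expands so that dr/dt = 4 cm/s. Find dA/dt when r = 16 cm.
128π cm²/s

A = πr²
dA/dt = 2πr · dr/dt = 2π(16)(4) = 128π cm²/s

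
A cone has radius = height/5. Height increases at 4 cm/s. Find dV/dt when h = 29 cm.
3364π/25 cm³/s

V = (1/3)π(h/5)²h = πh³/75
dV/dt = πh²/25 · 4
At h = 29: dV/dt = 3364π/25 cm³/s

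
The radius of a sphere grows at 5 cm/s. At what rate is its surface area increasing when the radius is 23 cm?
920π cm²/s

S = 4πr²
dS/dt = dS/dr · dr/dt = 8πr · 5
At r = 23: dS/dt = 920π cm²/s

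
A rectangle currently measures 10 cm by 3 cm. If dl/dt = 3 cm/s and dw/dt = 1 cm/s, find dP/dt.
8 cm/s

P = 2(l + w)
dP/dt = 2(dl/dt + dw/dt) = 2(3 + 1) = 8 cm/s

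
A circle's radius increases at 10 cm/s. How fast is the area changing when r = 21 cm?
420π cm²/s

A = πr²
dA/dt = 2πr · dr/dt = 2π(21)(10) = 420π cm²/s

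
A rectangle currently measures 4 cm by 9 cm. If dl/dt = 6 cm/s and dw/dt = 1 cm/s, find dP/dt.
14 cm/s

P = 2(l + w)
dP/dt = 2(dl/dt + dw/dt) = 2(6 + 1) = 14 cm/s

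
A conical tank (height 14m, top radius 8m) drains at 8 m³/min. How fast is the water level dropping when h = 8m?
49/(128π) ≈ 0.1219 m/min

r/h = 8/14, so r = (4/7)h
V = (1/3)πr²h = (1/3)π((4/7)h)²h = (16/147)πh³
dV/dh = (16/49)πh²
dh/dt = (dV/dt)/(dV/dh) = -8/((16/49)π·8²) = -49/(128π) m/min
The level is dropping at 49/(128π) ≈ 0.1219 m/min.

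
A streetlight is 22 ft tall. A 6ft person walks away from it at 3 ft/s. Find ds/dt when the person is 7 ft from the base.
9/8 ft/s

By similar triangles: 22/(x+s) = 6/s
Solving: s = 6x/16
ds/dt = 6/16 · dx/dt = 3/8 · 3 = 9/8 ft/s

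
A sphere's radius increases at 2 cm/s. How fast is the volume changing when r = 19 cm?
2888π cm³/s

V = (4/3)πr³
dV/dt = dV/dr · dr/dt = 4πr² · 2
At r = 19: dV/dt = 2888π cm³/s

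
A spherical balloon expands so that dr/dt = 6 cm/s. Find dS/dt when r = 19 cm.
912π cm²/s

S = 4πr²
dS/dt = dS/dr · dr/dt = 8πr · 6
At r = 19: dS/dt = 912π cm²/s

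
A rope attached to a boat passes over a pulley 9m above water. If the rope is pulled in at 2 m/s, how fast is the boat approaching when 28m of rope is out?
56√703/703 ≈ 2.112 m/s

rope² = x² + 9²
x = √(28² - 9²) = √703
dx/dt = (rope/x) · d(rope)/dt = (28/√703) · (-2) = -56√703/703 m/s
The boat approaches at 56√703/703 ≈ 2.112 m/s.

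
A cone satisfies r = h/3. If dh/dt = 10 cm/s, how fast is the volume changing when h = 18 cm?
360π cm³/s

V = (1/3)π(h/3)²h = πh³/27
dV/dt = πh²/9 · 10
At h = 18: dV/dt = 360π cm³/s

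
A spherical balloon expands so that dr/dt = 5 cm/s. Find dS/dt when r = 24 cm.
960π cm²/s

S = 4πr²
dS/dt = dS/dr · dr/dt = 8πr · 5
At r = 24: dS/dt = 960π cm²/s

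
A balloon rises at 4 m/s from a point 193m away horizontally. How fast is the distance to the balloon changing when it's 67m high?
134√41738/20869 ≈ 1.312 m/s

z² = 193² + y²
z = √(193² + 67²) = √41738
dz/dt = y/z · dy/dt = 67/√41738 · 4 = 134√41738/20869 ≈ 1.312 m/s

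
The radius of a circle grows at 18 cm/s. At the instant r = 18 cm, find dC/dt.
36π cm/s

C = 2πr
dC/dt = 2π · dr/dt = 2π · 18 = 36π cm/s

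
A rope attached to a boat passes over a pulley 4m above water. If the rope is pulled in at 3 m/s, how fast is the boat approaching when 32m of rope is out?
8√7/7 ≈ 3.024 m/s

rope² = x² + 4²
x = √(32² - 4²) = 12√7
dx/dt = (rope/x) · d(rope)/dt = (32/(12√7)) · (-3) = -8√7/7 m/s
The boat approaches at 8√7/7 ≈ 3.024 m/s.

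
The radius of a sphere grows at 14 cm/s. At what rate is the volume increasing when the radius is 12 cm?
8064π cm³/s

V = (4/3)πr³
dV/dt = dV/dr · dr/dt = 4πr² · 14
At r = 12: dV/dt = 8064π cm³/s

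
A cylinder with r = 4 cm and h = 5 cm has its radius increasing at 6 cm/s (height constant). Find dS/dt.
156π cm²/s

S = 2πrh + 2πr² (lateral + bases)
dS/dt = (2πh + 4πr)·dr/dt = (2π·5 + 4π·4)·6
= 156π cm²/s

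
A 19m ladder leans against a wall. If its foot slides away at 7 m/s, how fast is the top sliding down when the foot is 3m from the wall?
21√22/88 ≈ 1.119 m/s

x² + y² = 19²
2x·dx/dt + 2y·dy/dt = 0
dy/dt = -x/y · dx/dt = -3/(4√22) · 7 = -21√22/88 m/s
The top is descending at 21√22/88 ≈ 1.119 m/s.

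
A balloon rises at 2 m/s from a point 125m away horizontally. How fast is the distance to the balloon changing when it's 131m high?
131√194/1261 ≈ 1.447 m/s

z² = 125² + y²
z = √(125² + 131²) = 13√194
dz/dt = y/z · dy/dt = 131/(13√194) · 2 = 131√194/1261 ≈ 1.447 m/s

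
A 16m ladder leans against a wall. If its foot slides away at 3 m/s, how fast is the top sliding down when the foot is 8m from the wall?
√3 ≈ 1.732 m/s

x² + y² = 16²
2x·dx/dt + 2y·dy/dt = 0
dy/dt = -x/y · dx/dt = -8/(8√3) · 3 = -√3 m/s
The top is descending at √3 ≈ 1.732 m/s.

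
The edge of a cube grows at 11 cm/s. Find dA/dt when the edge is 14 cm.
1848 cm²/s

A = 6s²
dA/dt = 12s · ds/dt = 12·14·11 = 1848 cm²/s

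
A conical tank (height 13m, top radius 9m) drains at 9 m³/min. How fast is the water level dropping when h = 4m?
169/(144π) ≈ 0.3736 m/min

r/h = 9/13, so r = (9/13)h
V = (1/3)πr²h = (1/3)π((9/13)h)²h = (27/169)πh³
dV/dh = (81/169)πh²
dh/dt = (dV/dt)/(dV/dh) = -9/((81/169)π·4²) = -169/(144π) m/min
The level is dropping at 169/(144π) ≈ 0.3736 m/min.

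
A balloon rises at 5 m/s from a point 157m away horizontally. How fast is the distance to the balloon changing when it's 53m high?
265√27458/27458 ≈ 1.599 m/s

z² = 157² + y²
z = √(157² + 53²) = √27458
dz/dt = y/z · dy/dt = 53/√27458 · 5 = 265√27458/27458 ≈ 1.599 m/s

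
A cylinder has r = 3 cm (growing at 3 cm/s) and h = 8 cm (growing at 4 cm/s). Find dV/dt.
180π cm³/s

V = πr²h
dV/dt = 2πrh·dr/dt + πr²·dh/dt
= 2π(3)(8)(3) + π(3)²(4)
= 180π cm³/s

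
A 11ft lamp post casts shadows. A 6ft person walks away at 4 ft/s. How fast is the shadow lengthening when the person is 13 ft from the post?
24/5 ft/s

By similar triangles: 11/(x+s) = 6/s
Solving: s = 6x/5
ds/dt = 6/5 · dx/dt = 6/5 · 4 = 24/5 ft/s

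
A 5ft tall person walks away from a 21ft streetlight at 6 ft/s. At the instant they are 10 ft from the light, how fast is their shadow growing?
15/8 ft/s

By similar triangles: 21/(x+s) = 5/s
Solving: s = 5x/16
ds/dt = 5/16 · dx/dt = 5/16 · 6 = 15/8 ft/s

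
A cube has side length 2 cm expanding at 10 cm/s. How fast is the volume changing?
120 cm³/s

V = s³
dV/dt = 3s² · ds/dt = 3·2²·10 = 120 cm³/s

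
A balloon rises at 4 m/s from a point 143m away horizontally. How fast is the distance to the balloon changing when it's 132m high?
48√313/313 ≈ 2.713 m/s

z² = 143² + y²
z = √(143² + 132²) = 11√313
dz/dt = y/z · dy/dt = 132/(11√313) · 4 = 48√313/313 ≈ 2.713 m/s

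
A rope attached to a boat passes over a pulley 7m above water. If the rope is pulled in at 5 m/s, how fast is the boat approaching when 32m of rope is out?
32√39/39 ≈ 5.124 m/s

rope² = x² + 7²
x = √(32² - 7²) = 5√39
dx/dt = (rope/x) · d(rope)/dt = (32/(5√39)) · (-5) = -32√39/39 m/s
The boat approaches at 32√39/39 ≈ 5.124 m/s.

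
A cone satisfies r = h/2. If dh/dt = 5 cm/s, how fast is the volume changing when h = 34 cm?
1445π cm³/s

V = (1/3)π(h/2)²h = πh³/12
dV/dt = πh²/4 · 5
At h = 34: dV/dt = 1445π cm³/s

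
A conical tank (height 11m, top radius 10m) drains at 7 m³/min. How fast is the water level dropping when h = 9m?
847/(8100π) ≈ 0.03328 m/min

r/h = 10/11, so r = (10/11)h
V = (1/3)πr²h = (1/3)π((10/11)h)²h = (100/363)πh³
dV/dh = (100/121)πh²
dh/dt = (dV/dt)/(dV/dh) = -7/((100/121)π·9²) = -847/(8100π) m/min
The level is dropping at 847/(8100π) ≈ 0.03328 m/min.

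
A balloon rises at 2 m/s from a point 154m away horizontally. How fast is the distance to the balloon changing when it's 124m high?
124√9773/9773 ≈ 1.254 m/s

z² = 154² + y²
z = √(154² + 124²) = 2√9773
dz/dt = y/z · dy/dt = 124/(2√9773) · 2 = 124√9773/9773 ≈ 1.254 m/s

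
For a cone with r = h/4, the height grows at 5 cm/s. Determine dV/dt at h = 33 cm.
5445π/16 cm³/s

V = (1/3)π(h/4)²h = πh³/48
dV/dt = πh²/16 · 5
At h = 33: dV/dt = 5445π/16 cm³/s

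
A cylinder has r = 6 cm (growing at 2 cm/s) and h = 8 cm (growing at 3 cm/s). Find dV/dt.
300π cm³/s

V = πr²h
dV/dt = 2πrh·dr/dt + πr²·dh/dt
= 2π(6)(8)(2) + π(6)²(3)
= 300π cm³/s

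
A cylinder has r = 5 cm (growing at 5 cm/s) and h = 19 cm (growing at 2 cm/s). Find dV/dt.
1000π cm³/s

V = πr²h
dV/dt = 2πrh·dr/dt + πr²·dh/dt
= 2π(5)(19)(5) + π(5)²(2)
= 1000π cm³/s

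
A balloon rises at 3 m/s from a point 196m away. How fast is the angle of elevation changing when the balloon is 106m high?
0.011842 rad/s

tan(θ) = y/196
sec²(θ) · dθ/dt = (1/196) · dy/dt
dθ/dt = cos²(θ)/196 · 3 = 196/(196² + 106²) · 3
dθ/dt = 0.011842 rad/s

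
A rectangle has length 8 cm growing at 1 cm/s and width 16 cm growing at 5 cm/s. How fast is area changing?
56 cm²/s

A = lw
dA/dt = w·dl/dt + l·dw/dt = 16·1 + 8·5 = 56 cm²/s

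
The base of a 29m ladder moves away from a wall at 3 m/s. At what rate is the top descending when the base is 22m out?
22√357/119 ≈ 3.493 m/s

x² + y² = 29²
2x·dx/dt + 2y·dy/dt = 0
dy/dt = -x/y · dx/dt = -22/√357 · 3 = -22√357/119 m/s
The top is descending at 22√357/119 ≈ 3.493 m/s.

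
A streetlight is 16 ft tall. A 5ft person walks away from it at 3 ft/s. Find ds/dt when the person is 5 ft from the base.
15/11 ft/s

By similar triangles: 16/(x+s) = 5/s
Solving: s = 5x/11
ds/dt = 5/11 · dx/dt = 5/11 · 3 = 15/11 ft/s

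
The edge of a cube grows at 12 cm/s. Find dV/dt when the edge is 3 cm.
324 cm³/s

V = s³
dV/dt = 3s² · ds/dt = 3·3²·12 = 324 cm³/s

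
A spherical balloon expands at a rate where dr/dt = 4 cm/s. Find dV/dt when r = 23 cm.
8464π cm³/s

V = (4/3)πr³
dV/dt = dV/dr · dr/dt = 4πr² · 4
At r = 23: dV/dt = 8464π cm³/s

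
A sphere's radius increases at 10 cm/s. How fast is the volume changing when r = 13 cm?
6760π cm³/s

V = (4/3)πr³
dV/dt = dV/dr · dr/dt = 4πr² · 10
At r = 13: dV/dt = 6760π cm³/s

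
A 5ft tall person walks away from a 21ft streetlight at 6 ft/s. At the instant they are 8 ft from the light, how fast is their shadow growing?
15/8 ft/s

By similar triangles: 21/(x+s) = 5/s
Solving: s = 5x/16
ds/dt = 5/16 · dx/dt = 5/16 · 6 = 15/8 ft/s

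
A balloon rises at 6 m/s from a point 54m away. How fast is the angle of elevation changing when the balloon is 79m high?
0.035383 rad/s

tan(θ) = y/54
sec²(θ) · dθ/dt = (1/54) · dy/dt
dθ/dt = cos²(θ)/54 · 6 = 54/(54² + 79²) · 6
dθ/dt = 0.035383 rad/s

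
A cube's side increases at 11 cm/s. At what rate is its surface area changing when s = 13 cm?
1716 cm²/s

A = 6s²
dA/dt = 12s · ds/dt = 12·13·11 = 1716 cm²/s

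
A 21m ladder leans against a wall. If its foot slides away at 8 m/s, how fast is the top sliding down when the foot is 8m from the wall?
64√377/377 ≈ 3.296 m/s

x² + y² = 21²
2x·dx/dt + 2y·dy/dt = 0
dy/dt = -x/y · dx/dt = -8/√377 · 8 = -64√377/377 m/s
The top is descending at 64√377/377 ≈ 3.296 m/s.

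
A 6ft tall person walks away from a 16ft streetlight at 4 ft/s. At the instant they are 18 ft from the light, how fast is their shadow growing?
12/5 ft/s

By similar triangles: 16/(x+s) = 6/s
Solving: s = 6x/10
ds/dt = 6/10 · dx/dt = 3/5 · 4 = 12/5 ft/s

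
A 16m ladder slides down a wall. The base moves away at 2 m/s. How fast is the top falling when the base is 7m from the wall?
14√23/69 ≈ 0.9731 m/s

x² + y² = 16²
2x·dx/dt + 2y·dy/dt = 0
dy/dt = -x/y · dx/dt = -7/(3√23) · 2 = -14√23/69 m/s
The top is descending at 14√23/69 ≈ 0.9731 m/s.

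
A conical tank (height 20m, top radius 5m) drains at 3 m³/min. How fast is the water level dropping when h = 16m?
3/(16π) ≈ 0.05968 m/min

r/h = 5/20, so r = (1/4)h
V = (1/3)πr²h = (1/3)π((1/4)h)²h = (1/48)πh³
dV/dh = (1/16)πh²
dh/dt = (dV/dt)/(dV/dh) = -3/((1/16)π·16²) = -3/(16π) m/min
The level is dropping at 3/(16π) ≈ 0.05968 m/min.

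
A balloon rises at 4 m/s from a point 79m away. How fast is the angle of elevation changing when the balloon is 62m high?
0.031334 rad/s

tan(θ) = y/79
sec²(θ) · dθ/dt = (1/79) · dy/dt
dθ/dt = cos²(θ)/79 · 4 = 79/(79² + 62²) · 4
dθ/dt = 0.031334 rad/s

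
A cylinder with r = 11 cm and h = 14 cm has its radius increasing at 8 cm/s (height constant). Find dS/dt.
576π cm²/s

S = 2πrh + 2πr² (lateral + bases)
dS/dt = (2πh + 4πr)·dr/dt = (2π·14 + 4π·11)·8
= 576π cm²/s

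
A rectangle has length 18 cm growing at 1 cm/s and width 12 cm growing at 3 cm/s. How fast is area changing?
66 cm²/s

A = lw
dA/dt = w·dl/dt + l·dw/dt = 12·1 + 18·3 = 66 cm²/s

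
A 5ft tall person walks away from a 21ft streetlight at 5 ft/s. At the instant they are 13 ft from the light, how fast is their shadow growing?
25/16 ft/s

By similar triangles: 21/(x+s) = 5/s
Solving: s = 5x/16
ds/dt = 5/16 · dx/dt = 5/16 · 5 = 25/16 ft/s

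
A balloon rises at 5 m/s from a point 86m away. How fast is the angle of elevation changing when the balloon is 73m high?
0.033792 rad/s

tan(θ) = y/86
sec²(θ) · dθ/dt = (1/86) · dy/dt
dθ/dt = cos²(θ)/86 · 5 = 86/(86² + 73²) · 5
dθ/dt = 0.033792 rad/s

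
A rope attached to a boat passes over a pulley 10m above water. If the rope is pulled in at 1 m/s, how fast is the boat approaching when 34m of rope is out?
17√66/132 ≈ 1.046 m/s

rope² = x² + 10²
x = √(34² - 10²) = 4√66
dx/dt = (rope/x) · d(rope)/dt = (34/(4√66)) · (-1) = -17√66/132 m/s
The boat approaches at 17√66/132 ≈ 1.046 m/s.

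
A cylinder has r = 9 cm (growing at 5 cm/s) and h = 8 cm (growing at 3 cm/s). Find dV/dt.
963π cm³/s

V = πr²h
dV/dt = 2πrh·dr/dt + πr²·dh/dt
= 2π(9)(8)(5) + π(9)²(3)
= 963π cm³/s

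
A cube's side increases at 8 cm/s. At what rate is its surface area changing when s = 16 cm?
1536 cm²/s

A = 6s²
dA/dt = 12s · ds/dt = 12·16·8 = 1536 cm²/s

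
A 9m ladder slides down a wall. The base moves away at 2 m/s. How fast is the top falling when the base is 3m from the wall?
√2/2 ≈ 0.7071 m/s

x² + y² = 9²
2x·dx/dt + 2y·dy/dt = 0
dy/dt = -x/y · dx/dt = -3/(6√2) · 2 = -√2/2 m/s
The top is descending at √2/2 ≈ 0.7071 m/s.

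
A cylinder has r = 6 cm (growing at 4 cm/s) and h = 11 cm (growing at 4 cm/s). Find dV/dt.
672π cm³/s

V = πr²h
dV/dt = 2πrh·dr/dt + πr²·dh/dt
= 2π(6)(11)(4) + π(6)²(4)
= 672π cm³/s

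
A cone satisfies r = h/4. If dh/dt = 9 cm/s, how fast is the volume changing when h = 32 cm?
576π cm³/s

V = (1/3)π(h/4)²h = πh³/48
dV/dt = πh²/16 · 9
At h = 32: dV/dt = 576π cm³/s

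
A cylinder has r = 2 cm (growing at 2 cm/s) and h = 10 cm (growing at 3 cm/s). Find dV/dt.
92π cm³/s

V = πr²h
dV/dt = 2πrh·dr/dt + πr²·dh/dt
= 2π(2)(10)(2) + π(2)²(3)
= 92π cm³/s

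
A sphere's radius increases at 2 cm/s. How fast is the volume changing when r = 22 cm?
3872π cm³/s

V = (4/3)πr³
dV/dt = dV/dr · dr/dt = 4πr² · 2
At r = 22: dV/dt = 3872π cm³/s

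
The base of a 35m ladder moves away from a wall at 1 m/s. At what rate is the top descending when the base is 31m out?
31√66/132 ≈ 1.908 m/s

x² + y² = 35²
2x·dx/dt + 2y·dy/dt = 0
dy/dt = -x/y · dx/dt = -31/(2√66) · 1 = -31√66/132 m/s
The top is descending at 31√66/132 ≈ 1.908 m/s.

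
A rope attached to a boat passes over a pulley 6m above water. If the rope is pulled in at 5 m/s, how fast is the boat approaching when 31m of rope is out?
31√37/37 ≈ 5.096 m/s

rope² = x² + 6²
x = √(31² - 6²) = 5√37
dx/dt = (rope/x) · d(rope)/dt = (31/(5√37)) · (-5) = -31√37/37 m/s
The boat approaches at 31√37/37 ≈ 5.096 m/s.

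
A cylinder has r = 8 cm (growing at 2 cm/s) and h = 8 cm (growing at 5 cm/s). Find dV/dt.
576π cm³/s

V = πr²h
dV/dt = 2πrh·dr/dt + πr²·dh/dt
= 2π(8)(8)(2) + π(8)²(5)
= 576π cm³/s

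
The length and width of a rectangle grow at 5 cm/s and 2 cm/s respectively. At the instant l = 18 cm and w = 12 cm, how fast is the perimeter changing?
14 cm/s

P = 2(l + w)
dP/dt = 2(dl/dt + dw/dt) = 2(5 + 2) = 14 cm/s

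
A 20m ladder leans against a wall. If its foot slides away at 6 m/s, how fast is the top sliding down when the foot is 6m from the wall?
18√91/91 ≈ 1.887 m/s

x² + y² = 20²
2x·dx/dt + 2y·dy/dt = 0
dy/dt = -x/y · dx/dt = -6/(2√91) · 6 = -18√91/91 m/s
The top is descending at 18√91/91 ≈ 1.887 m/s.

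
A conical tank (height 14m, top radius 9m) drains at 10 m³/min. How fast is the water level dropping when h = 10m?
98/(405π) ≈ 0.07702 m/min

r/h = 9/14, so r = (9/14)h
V = (1/3)πr²h = (1/3)π((9/14)h)²h = (27/196)πh³
dV/dh = (81/196)πh²
dh/dt = (dV/dt)/(dV/dh) = -10/((81/196)π·10²) = -98/(405π) m/min
The level is dropping at 98/(405π) ≈ 0.07702 m/min.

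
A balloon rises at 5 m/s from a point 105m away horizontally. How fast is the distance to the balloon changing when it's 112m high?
80√481/481 ≈ 3.648 m/s

z² = 105² + y²
z = √(105² + 112²) = 7√481
dz/dt = y/z · dy/dt = 112/(7√481) · 5 = 80√481/481 ≈ 3.648 m/s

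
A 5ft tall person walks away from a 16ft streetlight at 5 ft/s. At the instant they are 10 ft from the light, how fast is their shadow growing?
25/11 ft/s

By similar triangles: 16/(x+s) = 5/s
Solving: s = 5x/11
ds/dt = 5/11 · dx/dt = 5/11 · 5 = 25/11 ft/s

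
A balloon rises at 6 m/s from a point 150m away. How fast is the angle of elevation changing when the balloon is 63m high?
0.034002 rad/s

tan(θ) = y/150
sec²(θ) · dθ/dt = (1/150) · dy/dt
dθ/dt = cos²(θ)/150 · 6 = 150/(150² + 63²) · 6
dθ/dt = 0.034002 rad/s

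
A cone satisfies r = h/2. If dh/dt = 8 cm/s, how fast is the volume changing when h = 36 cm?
2592π cm³/s

V = (1/3)π(h/2)²h = πh³/12
dV/dt = πh²/4 · 8
At h = 36: dV/dt = 2592π cm³/s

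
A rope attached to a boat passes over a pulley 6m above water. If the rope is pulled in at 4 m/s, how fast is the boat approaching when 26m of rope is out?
13√10/10 ≈ 4.111 m/s

rope² = x² + 6²
x = √(26² - 6²) = 8√10
dx/dt = (rope/x) · d(rope)/dt = (26/(8√10)) · (-4) = -13√10/10 m/s
The boat approaches at 13√10/10 ≈ 4.111 m/s.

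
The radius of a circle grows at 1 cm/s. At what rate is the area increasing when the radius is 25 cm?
50π cm²/s

A = πr²
dA/dt = 2πr · dr/dt = 2π(25)(1) = 50π cm²/s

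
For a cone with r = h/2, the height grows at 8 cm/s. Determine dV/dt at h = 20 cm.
800π cm³/s

V = (1/3)π(h/2)²h = πh³/12
dV/dt = πh²/4 · 8
At h = 20: dV/dt = 800π cm³/s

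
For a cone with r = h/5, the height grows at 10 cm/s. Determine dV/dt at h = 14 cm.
392π/5 cm³/s

V = (1/3)π(h/5)²h = πh³/75
dV/dt = πh²/25 · 10
At h = 14: dV/dt = 392π/5 cm³/s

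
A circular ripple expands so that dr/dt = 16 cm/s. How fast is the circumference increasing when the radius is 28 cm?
32π cm/s

C = 2πr
dC/dt = 2π · dr/dt = 2π · 16 = 32π cm/s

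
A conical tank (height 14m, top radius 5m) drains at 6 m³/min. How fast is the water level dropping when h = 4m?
147/(50π) ≈ 0.9358 m/min

r/h = 5/14, so r = (5/14)h
V = (1/3)πr²h = (1/3)π((5/14)h)²h = (25/588)πh³
dV/dh = (25/196)πh²
dh/dt = (dV/dt)/(dV/dh) = -6/((25/196)π·4²) = -147/(50π) m/min
The level is dropping at 147/(50π) ≈ 0.9358 m/min.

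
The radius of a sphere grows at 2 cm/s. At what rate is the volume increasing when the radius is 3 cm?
72π cm³/s

V = (4/3)πr³
dV/dt = dV/dr · dr/dt = 4πr² · 2
At r = 3: dV/dt = 72π cm³/s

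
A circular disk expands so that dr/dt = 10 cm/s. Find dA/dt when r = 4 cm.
80π cm²/s

A = πr²
dA/dt = 2πr · dr/dt = 2π(4)(10) = 80π cm²/s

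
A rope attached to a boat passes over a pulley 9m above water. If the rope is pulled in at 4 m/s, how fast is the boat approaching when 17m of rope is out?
17√13/13 ≈ 4.715 m/s

rope² = x² + 9²
x = √(17² - 9²) = 4√13
dx/dt = (rope/x) · d(rope)/dt = (17/(4√13)) · (-4) = -17√13/13 m/s
The boat approaches at 17√13/13 ≈ 4.715 m/s.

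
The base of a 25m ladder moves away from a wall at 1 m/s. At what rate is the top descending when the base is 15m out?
3/4 = 0.75 m/s

x² + y² = 25²
2x·dx/dt + 2y·dy/dt = 0
dy/dt = -x/y · dx/dt = -15/20 · 1 = -3/4 m/s
The top is descending at 3/4 = 0.75 m/s.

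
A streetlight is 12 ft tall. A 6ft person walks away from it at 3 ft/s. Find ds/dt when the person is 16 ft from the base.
3 ft/s

By similar triangles: 12/(x+s) = 6/s
Solving: s = 6x/6
ds/dt = 6/6 · dx/dt = 1 · 3 = 3 ft/s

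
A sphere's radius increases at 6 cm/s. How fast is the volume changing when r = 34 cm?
27744π cm³/s

V = (4/3)πr³
dV/dt = dV/dr · dr/dt = 4πr² · 6
At r = 34: dV/dt = 27744π cm³/s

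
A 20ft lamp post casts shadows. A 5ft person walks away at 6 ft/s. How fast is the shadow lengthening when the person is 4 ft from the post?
2 ft/s

By similar triangles: 20/(x+s) = 5/s
Solving: s = 5x/15
ds/dt = 5/15 · dx/dt = 1/3 · 6 = 2 ft/s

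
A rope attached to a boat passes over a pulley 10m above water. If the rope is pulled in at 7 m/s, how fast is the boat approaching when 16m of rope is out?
56√39/39 ≈ 8.967 m/s

rope² = x² + 10²
x = √(16² - 10²) = 2√39
dx/dt = (rope/x) · d(rope)/dt = (16/(2√39)) · (-7) = -56√39/39 m/s
The boat approaches at 56√39/39 ≈ 8.967 m/s.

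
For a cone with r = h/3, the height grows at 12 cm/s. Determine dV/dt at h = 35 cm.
4900π/3 cm³/s

V = (1/3)π(h/3)²h = πh³/27
dV/dt = πh²/9 · 12
At h = 35: dV/dt = 4900π/3 cm³/s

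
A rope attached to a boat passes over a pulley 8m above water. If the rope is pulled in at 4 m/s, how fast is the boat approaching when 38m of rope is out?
76√345/345 ≈ 4.092 m/s

rope² = x² + 8²
x = √(38² - 8²) = 2√345
dx/dt = (rope/x) · d(rope)/dt = (38/(2√345)) · (-4) = -76√345/345 m/s
The boat approaches at 76√345/345 ≈ 4.092 m/s.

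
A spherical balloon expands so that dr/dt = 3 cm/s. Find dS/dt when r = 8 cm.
192π cm²/s

S = 4πr²
dS/dt = dS/dr · dr/dt = 8πr · 3
At r = 8: dS/dt = 192π cm²/s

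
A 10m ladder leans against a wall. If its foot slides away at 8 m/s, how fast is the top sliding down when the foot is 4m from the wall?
16√21/21 ≈ 3.491 m/s

x² + y² = 10²
2x·dx/dt + 2y·dy/dt = 0
dy/dt = -x/y · dx/dt = -4/(2√21) · 8 = -16√21/21 m/s
The top is descending at 16√21/21 ≈ 3.491 m/s.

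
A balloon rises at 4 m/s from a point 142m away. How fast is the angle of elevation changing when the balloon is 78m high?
0.02164 rad/s

tan(θ) = y/142
sec²(θ) · dθ/dt = (1/142) · dy/dt
dθ/dt = cos²(θ)/142 · 4 = 142/(142² + 78²) · 4
dθ/dt = 0.02164 rad/s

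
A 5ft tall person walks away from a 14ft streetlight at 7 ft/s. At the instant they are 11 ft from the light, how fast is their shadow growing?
35/9 ft/s

By similar triangles: 14/(x+s) = 5/s
Solving: s = 5x/9
ds/dt = 5/9 · dx/dt = 5/9 · 7 = 35/9 ft/s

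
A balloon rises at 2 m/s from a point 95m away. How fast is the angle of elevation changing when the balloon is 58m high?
0.015336 rad/s

tan(θ) = y/95
sec²(θ) · dθ/dt = (1/95) · dy/dt
dθ/dt = cos²(θ)/95 · 2 = 95/(95² + 58²) · 2
dθ/dt = 0.015336 rad/s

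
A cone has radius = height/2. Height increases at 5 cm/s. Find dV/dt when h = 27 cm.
3645π/4 cm³/s

V = (1/3)π(h/2)²h = πh³/12
dV/dt = πh²/4 · 5
At h = 27: dV/dt = 3645π/4 cm³/s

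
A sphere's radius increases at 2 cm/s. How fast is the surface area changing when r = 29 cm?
464π cm²/s

S = 4πr²
dS/dt = dS/dr · dr/dt = 8πr · 2
At r = 29: dS/dt = 464π cm²/s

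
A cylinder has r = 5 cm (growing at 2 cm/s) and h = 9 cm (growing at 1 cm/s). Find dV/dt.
205π cm³/s

V = πr²h
dV/dt = 2πrh·dr/dt + πr²·dh/dt
= 2π(5)(9)(2) + π(5)²(1)
= 205π cm³/s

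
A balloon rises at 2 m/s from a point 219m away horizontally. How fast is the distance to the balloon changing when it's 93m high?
31√6290/3145 ≈ 0.7817 m/s

z² = 219² + y²
z = √(219² + 93²) = 3√6290
dz/dt = y/z · dy/dt = 93/(3√6290) · 2 = 31√6290/3145 ≈ 0.7817 m/s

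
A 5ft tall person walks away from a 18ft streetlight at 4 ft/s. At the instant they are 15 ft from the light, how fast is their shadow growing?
20/13 ft/s

By similar triangles: 18/(x+s) = 5/s
Solving: s = 5x/13
ds/dt = 5/13 · dx/dt = 5/13 · 4 = 20/13 ft/s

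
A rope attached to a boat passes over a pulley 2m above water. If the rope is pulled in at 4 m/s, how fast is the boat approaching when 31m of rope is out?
124√957/957 ≈ 4.008 m/s

rope² = x² + 2²
x = √(31² - 2²) = √957
dx/dt = (rope/x) · d(rope)/dt = (31/√957) · (-4) = -124√957/957 m/s
The boat approaches at 124√957/957 ≈ 4.008 m/s.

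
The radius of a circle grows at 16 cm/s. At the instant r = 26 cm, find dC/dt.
32π cm/s

C = 2πr
dC/dt = 2π · dr/dt = 2π · 16 = 32π cm/s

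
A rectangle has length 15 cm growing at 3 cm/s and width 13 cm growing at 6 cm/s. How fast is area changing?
129 cm²/s

A = lw
dA/dt = w·dl/dt + l·dw/dt = 13·3 + 15·6 = 129 cm²/s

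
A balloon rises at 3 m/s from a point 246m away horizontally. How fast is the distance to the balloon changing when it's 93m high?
93√7685/7685 ≈ 1.061 m/s

z² = 246² + y²
z = √(246² + 93²) = 3√7685
dz/dt = y/z · dy/dt = 93/(3√7685) · 3 = 93√7685/7685 ≈ 1.061 m/s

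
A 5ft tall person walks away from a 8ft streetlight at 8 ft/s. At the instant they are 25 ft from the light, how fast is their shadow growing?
40/3 ft/s

By similar triangles: 8/(x+s) = 5/s
Solving: s = 5x/3
ds/dt = 5/3 · dx/dt = 5/3 · 8 = 40/3 ft/s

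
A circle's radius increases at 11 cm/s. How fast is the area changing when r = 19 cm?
418π cm²/s

A = πr²
dA/dt = 2πr · dr/dt = 2π(19)(11) = 418π cm²/s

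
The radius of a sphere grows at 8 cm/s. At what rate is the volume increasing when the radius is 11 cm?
3872π cm³/s

V = (4/3)πr³
dV/dt = dV/dr · dr/dt = 4πr² · 8
At r = 11: dV/dt = 3872π cm³/s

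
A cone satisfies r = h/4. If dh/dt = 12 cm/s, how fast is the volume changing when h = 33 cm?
3267π/4 cm³/s

V = (1/3)π(h/4)²h = πh³/48
dV/dt = πh²/16 · 12
At h = 33: dV/dt = 3267π/4 cm³/s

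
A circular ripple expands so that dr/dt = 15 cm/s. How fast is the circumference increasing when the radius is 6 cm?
30π cm/s

C = 2πr
dC/dt = 2π · dr/dt = 2π · 15 = 30π cm/s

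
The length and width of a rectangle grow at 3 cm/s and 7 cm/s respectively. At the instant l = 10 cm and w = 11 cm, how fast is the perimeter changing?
20 cm/s

P = 2(l + w)
dP/dt = 2(dl/dt + dw/dt) = 2(3 + 7) = 20 cm/s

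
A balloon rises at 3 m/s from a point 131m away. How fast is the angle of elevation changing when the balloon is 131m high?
0.01145 rad/s

tan(θ) = y/131
sec²(θ) · dθ/dt = (1/131) · dy/dt
dθ/dt = cos²(θ)/131 · 3 = 131/(131² + 131²) · 3
dθ/dt = 0.01145 rad/s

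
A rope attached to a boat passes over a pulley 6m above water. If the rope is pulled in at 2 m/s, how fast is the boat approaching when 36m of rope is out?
12√35/35 ≈ 2.028 m/s

rope² = x² + 6²
x = √(36² - 6²) = 6√35
dx/dt = (rope/x) · d(rope)/dt = (36/(6√35)) · (-2) = -12√35/35 m/s
The boat approaches at 12√35/35 ≈ 2.028 m/s.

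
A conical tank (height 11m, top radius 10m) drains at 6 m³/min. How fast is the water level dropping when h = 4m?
363/(800π) ≈ 0.1444 m/min

r/h = 10/11, so r = (10/11)h
V = (1/3)πr²h = (1/3)π((10/11)h)²h = (100/363)πh³
dV/dh = (100/121)πh²
dh/dt = (dV/dt)/(dV/dh) = -6/((100/121)π·4²) = -363/(800π) m/min
The level is dropping at 363/(800π) ≈ 0.1444 m/min.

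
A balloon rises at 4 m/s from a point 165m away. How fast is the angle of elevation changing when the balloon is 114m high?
0.016409 rad/s

tan(θ) = y/165
sec²(θ) · dθ/dt = (1/165) · dy/dt
dθ/dt = cos²(θ)/165 · 4 = 165/(165² + 114²) · 4
dθ/dt = 0.016409 rad/s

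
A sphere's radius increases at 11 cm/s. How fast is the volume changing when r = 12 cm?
6336π cm³/s

V = (4/3)πr³
dV/dt = dV/dr · dr/dt = 4πr² · 11
At r = 12: dV/dt = 6336π cm³/s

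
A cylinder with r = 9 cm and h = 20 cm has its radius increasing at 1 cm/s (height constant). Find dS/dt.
76π cm²/s

S = 2πrh + 2πr² (lateral + bases)
dS/dt = (2πh + 4πr)·dr/dt = (2π·20 + 4π·9)·1
= 76π cm²/s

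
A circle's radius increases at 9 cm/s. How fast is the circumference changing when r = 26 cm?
18π cm/s

C = 2πr
dC/dt = 2π · dr/dt = 2π · 9 = 18π cm/s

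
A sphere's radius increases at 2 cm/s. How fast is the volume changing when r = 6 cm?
288π cm³/s

V = (4/3)πr³
dV/dt = dV/dr · dr/dt = 4πr² · 2
At r = 6: dV/dt = 288π cm³/s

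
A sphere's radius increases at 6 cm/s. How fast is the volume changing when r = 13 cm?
4056π cm³/s

V = (4/3)πr³
dV/dt = dV/dr · dr/dt = 4πr² · 6
At r = 13: dV/dt = 4056π cm³/s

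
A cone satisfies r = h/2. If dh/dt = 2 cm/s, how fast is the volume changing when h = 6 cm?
18π cm³/s

V = (1/3)π(h/2)²h = πh³/12
dV/dt = πh²/4 · 2
At h = 6: dV/dt = 18π cm³/s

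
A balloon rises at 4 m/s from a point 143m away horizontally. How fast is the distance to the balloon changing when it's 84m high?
336√27505/27505 ≈ 2.026 m/s

z² = 143² + y²
z = √(143² + 84²) = √27505
dz/dt = y/z · dy/dt = 84/√27505 · 4 = 336√27505/27505 ≈ 2.026 m/s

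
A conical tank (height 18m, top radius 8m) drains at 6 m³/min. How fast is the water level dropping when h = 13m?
243/(1352π) ≈ 0.05721 m/min

r/h = 8/18, so r = (4/9)h
V = (1/3)πr²h = (1/3)π((4/9)h)²h = (16/243)πh³
dV/dh = (16/81)πh²
dh/dt = (dV/dt)/(dV/dh) = -6/((16/81)π·13²) = -243/(1352π) m/min
The level is dropping at 243/(1352π) ≈ 0.05721 m/min.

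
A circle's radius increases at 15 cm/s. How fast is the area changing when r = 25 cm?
750π cm²/s

A = πr²
dA/dt = 2πr · dr/dt = 2π(25)(15) = 750π cm²/s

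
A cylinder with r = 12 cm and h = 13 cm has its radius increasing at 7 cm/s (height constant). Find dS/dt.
518π cm²/s

S = 2πrh + 2πr² (lateral + bases)
dS/dt = (2πh + 4πr)·dr/dt = (2π·13 + 4π·12)·7
= 518π cm²/s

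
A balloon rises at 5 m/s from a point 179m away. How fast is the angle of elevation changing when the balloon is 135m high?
0.017805 rad/s

tan(θ) = y/179
sec²(θ) · dθ/dt = (1/179) · dy/dt
dθ/dt = cos²(θ)/179 · 5 = 179/(179² + 135²) · 5
dθ/dt = 0.017805 rad/s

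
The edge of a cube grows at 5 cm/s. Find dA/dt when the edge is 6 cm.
360 cm²/s

A = 6s²
dA/dt = 12s · ds/dt = 12·6·5 = 360 cm²/s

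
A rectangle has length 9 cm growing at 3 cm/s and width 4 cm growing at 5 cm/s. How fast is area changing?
57 cm²/s

A = lw
dA/dt = w·dl/dt + l·dw/dt = 4·3 + 9·5 = 57 cm²/s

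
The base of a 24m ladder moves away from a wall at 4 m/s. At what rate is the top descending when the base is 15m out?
20√39/39 ≈ 3.203 m/s

x² + y² = 24²
2x·dx/dt + 2y·dy/dt = 0
dy/dt = -x/y · dx/dt = -15/(3√39) · 4 = -20√39/39 m/s
The top is descending at 20√39/39 ≈ 3.203 m/s.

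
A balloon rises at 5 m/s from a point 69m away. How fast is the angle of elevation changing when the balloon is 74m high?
0.033701 rad/s

tan(θ) = y/69
sec²(θ) · dθ/dt = (1/69) · dy/dt
dθ/dt = cos²(θ)/69 · 5 = 69/(69² + 74²) · 5
dθ/dt = 0.033701 rad/s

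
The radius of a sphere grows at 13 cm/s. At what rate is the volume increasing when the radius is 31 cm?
49972π cm³/s

V = (4/3)πr³
dV/dt = dV/dr · dr/dt = 4πr² · 13
At r = 31: dV/dt = 49972π cm³/s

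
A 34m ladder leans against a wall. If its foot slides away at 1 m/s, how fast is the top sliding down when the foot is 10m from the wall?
5√66/132 ≈ 0.3077 m/s

x² + y² = 34²
2x·dx/dt + 2y·dy/dt = 0
dy/dt = -x/y · dx/dt = -10/(4√66) · 1 = -5√66/132 m/s
The top is descending at 5√66/132 ≈ 0.3077 m/s.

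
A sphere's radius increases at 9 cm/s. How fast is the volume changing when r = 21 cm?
15876π cm³/s

V = (4/3)πr³
dV/dt = dV/dr · dr/dt = 4πr² · 9
At r = 21: dV/dt = 15876π cm³/s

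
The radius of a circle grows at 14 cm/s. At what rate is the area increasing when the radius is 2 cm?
56π cm²/s

A = πr²
dA/dt = 2πr · dr/dt = 2π(2)(14) = 56π cm²/s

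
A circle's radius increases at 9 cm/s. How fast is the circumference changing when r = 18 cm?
18π cm/s

C = 2πr
dC/dt = 2π · dr/dt = 2π · 9 = 18π cm/s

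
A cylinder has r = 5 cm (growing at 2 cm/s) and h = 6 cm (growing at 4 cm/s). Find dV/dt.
220π cm³/s

V = πr²h
dV/dt = 2πrh·dr/dt + πr²·dh/dt
= 2π(5)(6)(2) + π(5)²(4)
= 220π cm³/s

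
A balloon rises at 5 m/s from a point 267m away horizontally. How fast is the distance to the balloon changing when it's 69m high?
23√2/26 ≈ 1.251 m/s

z² = 267² + y²
z = √(267² + 69²) = 195√2
dz/dt = y/z · dy/dt = 69/(195√2) · 5 = 23√2/26 ≈ 1.251 m/s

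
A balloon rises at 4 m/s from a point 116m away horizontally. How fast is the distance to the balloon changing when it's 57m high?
228√16705/16705 ≈ 1.764 m/s

z² = 116² + y²
z = √(116² + 57²) = √16705
dz/dt = y/z · dy/dt = 57/√16705 · 4 = 228√16705/16705 ≈ 1.764 m/s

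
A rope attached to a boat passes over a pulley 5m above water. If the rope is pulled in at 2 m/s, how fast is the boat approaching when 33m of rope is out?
33√266/266 ≈ 2.023 m/s

rope² = x² + 5²
x = √(33² - 5²) = 2√266
dx/dt = (rope/x) · d(rope)/dt = (33/(2√266)) · (-2) = -33√266/266 m/s
The boat approaches at 33√266/266 ≈ 2.023 m/s.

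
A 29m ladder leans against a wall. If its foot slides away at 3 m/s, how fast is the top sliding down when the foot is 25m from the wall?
25√6/12 ≈ 5.103 m/s

x² + y² = 29²
2x·dx/dt + 2y·dy/dt = 0
dy/dt = -x/y · dx/dt = -25/(6√6) · 3 = -25√6/12 m/s
The top is descending at 25√6/12 ≈ 5.103 m/s.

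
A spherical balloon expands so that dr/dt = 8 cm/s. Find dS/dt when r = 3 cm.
192π cm²/s

S = 4πr²
dS/dt = dS/dr · dr/dt = 8πr · 8
At r = 3: dS/dt = 192π cm²/s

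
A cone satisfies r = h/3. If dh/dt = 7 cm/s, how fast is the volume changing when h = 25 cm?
4375π/9 cm³/s

V = (1/3)π(h/3)²h = πh³/27
dV/dt = πh²/9 · 7
At h = 25: dV/dt = 4375π/9 cm³/s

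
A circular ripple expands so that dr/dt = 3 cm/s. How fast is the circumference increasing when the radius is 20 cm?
6π cm/s

C = 2πr
dC/dt = 2π · dr/dt = 2π · 3 = 6π cm/s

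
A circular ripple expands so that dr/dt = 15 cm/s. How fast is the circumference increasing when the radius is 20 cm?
30π cm/s

C = 2πr
dC/dt = 2π · dr/dt = 2π · 15 = 30π cm/s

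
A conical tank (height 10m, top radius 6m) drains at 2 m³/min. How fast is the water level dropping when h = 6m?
25/(162π) ≈ 0.04912 m/min

r/h = 6/10, so r = (3/5)h
V = (1/3)πr²h = (1/3)π((3/5)h)²h = (3/25)πh³
dV/dh = (9/25)πh²
dh/dt = (dV/dt)/(dV/dh) = -2/((9/25)π·6²) = -25/(162π) m/min
The level is dropping at 25/(162π) ≈ 0.04912 m/min.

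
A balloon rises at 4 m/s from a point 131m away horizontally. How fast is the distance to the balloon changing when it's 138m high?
552√36205/36205 ≈ 2.901 m/s

z² = 131² + y²
z = √(131² + 138²) = √36205
dz/dt = y/z · dy/dt = 138/√36205 · 4 = 552√36205/36205 ≈ 2.901 m/s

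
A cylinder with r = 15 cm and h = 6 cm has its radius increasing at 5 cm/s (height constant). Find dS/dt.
360π cm²/s

S = 2πrh + 2πr² (lateral + bases)
dS/dt = (2πh + 4πr)·dr/dt = (2π·6 + 4π·15)·5
= 360π cm²/s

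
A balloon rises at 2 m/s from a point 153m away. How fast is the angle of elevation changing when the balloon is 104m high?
0.008941 rad/s

tan(θ) = y/153
sec²(θ) · dθ/dt = (1/153) · dy/dt
dθ/dt = cos²(θ)/153 · 2 = 153/(153² + 104²) · 2
dθ/dt = 0.008941 rad/s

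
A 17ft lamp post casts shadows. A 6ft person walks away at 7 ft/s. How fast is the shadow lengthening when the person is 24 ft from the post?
42/11 ft/s

By similar triangles: 17/(x+s) = 6/s
Solving: s = 6x/11
ds/dt = 6/11 · dx/dt = 6/11 · 7 = 42/11 ft/s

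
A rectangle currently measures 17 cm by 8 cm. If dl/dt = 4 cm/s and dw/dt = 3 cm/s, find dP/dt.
14 cm/s

P = 2(l + w)
dP/dt = 2(dl/dt + dw/dt) = 2(4 + 3) = 14 cm/s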